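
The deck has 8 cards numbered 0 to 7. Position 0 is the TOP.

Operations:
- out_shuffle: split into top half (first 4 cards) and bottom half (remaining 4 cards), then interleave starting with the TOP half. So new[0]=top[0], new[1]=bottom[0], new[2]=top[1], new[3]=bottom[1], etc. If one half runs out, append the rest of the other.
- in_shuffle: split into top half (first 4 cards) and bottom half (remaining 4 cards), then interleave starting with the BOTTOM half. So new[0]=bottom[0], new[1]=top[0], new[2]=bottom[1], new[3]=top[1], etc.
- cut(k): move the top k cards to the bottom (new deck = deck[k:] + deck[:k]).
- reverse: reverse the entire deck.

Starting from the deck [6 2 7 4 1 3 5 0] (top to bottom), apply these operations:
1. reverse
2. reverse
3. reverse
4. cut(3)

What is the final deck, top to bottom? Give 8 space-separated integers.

Answer: 1 4 7 2 6 0 5 3

Derivation:
After op 1 (reverse): [0 5 3 1 4 7 2 6]
After op 2 (reverse): [6 2 7 4 1 3 5 0]
After op 3 (reverse): [0 5 3 1 4 7 2 6]
After op 4 (cut(3)): [1 4 7 2 6 0 5 3]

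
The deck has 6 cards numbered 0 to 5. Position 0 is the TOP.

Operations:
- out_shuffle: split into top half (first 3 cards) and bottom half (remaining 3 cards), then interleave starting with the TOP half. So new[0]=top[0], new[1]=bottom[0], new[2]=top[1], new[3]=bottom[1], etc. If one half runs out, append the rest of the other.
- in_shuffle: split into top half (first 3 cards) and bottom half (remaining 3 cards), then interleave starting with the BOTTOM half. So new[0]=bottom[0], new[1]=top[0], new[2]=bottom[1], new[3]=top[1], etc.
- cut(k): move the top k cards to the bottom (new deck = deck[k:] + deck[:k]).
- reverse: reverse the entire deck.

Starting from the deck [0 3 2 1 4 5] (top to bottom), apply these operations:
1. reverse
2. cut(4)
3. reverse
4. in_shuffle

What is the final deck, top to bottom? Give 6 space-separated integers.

Answer: 5 2 0 1 3 4

Derivation:
After op 1 (reverse): [5 4 1 2 3 0]
After op 2 (cut(4)): [3 0 5 4 1 2]
After op 3 (reverse): [2 1 4 5 0 3]
After op 4 (in_shuffle): [5 2 0 1 3 4]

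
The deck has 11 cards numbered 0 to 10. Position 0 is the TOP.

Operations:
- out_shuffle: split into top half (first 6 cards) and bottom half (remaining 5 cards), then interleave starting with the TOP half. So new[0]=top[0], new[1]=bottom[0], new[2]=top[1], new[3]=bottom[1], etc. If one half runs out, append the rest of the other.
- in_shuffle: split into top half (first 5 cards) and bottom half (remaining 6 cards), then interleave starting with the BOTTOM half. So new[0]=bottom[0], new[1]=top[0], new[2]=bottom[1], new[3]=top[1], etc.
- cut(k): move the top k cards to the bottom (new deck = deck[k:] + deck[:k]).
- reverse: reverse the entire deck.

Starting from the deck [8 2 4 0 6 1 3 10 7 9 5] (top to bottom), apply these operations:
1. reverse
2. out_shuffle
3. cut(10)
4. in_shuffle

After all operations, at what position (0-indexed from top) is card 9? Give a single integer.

Answer: 7

Derivation:
After op 1 (reverse): [5 9 7 10 3 1 6 0 4 2 8]
After op 2 (out_shuffle): [5 6 9 0 7 4 10 2 3 8 1]
After op 3 (cut(10)): [1 5 6 9 0 7 4 10 2 3 8]
After op 4 (in_shuffle): [7 1 4 5 10 6 2 9 3 0 8]
Card 9 is at position 7.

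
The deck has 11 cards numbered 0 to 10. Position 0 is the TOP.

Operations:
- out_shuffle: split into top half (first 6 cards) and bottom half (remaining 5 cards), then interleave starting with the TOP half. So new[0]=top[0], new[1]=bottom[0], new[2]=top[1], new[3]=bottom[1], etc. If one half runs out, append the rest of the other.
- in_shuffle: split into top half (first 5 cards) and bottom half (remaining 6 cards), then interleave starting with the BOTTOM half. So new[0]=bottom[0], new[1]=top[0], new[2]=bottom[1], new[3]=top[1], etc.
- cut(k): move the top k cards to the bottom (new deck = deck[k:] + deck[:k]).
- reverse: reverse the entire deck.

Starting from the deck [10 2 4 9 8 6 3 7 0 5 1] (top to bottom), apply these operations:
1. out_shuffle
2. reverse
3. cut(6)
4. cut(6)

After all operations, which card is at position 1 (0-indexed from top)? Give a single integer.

Answer: 8

Derivation:
After op 1 (out_shuffle): [10 3 2 7 4 0 9 5 8 1 6]
After op 2 (reverse): [6 1 8 5 9 0 4 7 2 3 10]
After op 3 (cut(6)): [4 7 2 3 10 6 1 8 5 9 0]
After op 4 (cut(6)): [1 8 5 9 0 4 7 2 3 10 6]
Position 1: card 8.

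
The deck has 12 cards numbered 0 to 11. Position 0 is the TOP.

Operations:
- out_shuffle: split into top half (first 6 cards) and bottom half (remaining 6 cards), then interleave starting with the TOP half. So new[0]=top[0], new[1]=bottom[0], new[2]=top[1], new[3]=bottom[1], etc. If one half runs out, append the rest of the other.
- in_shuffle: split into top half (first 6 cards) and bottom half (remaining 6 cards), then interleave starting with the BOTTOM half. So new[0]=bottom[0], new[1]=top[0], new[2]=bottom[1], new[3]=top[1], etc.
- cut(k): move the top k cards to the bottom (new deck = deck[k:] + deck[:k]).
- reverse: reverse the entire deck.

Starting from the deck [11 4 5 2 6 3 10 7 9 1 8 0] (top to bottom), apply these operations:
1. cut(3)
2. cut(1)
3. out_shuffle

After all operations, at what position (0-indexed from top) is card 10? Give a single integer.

After op 1 (cut(3)): [2 6 3 10 7 9 1 8 0 11 4 5]
After op 2 (cut(1)): [6 3 10 7 9 1 8 0 11 4 5 2]
After op 3 (out_shuffle): [6 8 3 0 10 11 7 4 9 5 1 2]
Card 10 is at position 4.

Answer: 4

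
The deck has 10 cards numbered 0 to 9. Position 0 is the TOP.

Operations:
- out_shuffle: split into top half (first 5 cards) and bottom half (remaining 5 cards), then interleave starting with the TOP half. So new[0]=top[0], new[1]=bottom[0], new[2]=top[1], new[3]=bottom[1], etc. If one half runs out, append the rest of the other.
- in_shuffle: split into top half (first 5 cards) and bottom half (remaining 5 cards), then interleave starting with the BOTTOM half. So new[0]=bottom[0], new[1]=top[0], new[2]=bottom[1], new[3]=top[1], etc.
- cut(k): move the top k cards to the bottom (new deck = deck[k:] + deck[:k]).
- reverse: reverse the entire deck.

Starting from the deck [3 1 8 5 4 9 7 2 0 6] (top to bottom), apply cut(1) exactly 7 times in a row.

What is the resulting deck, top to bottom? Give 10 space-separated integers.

Answer: 2 0 6 3 1 8 5 4 9 7

Derivation:
After op 1 (cut(1)): [1 8 5 4 9 7 2 0 6 3]
After op 2 (cut(1)): [8 5 4 9 7 2 0 6 3 1]
After op 3 (cut(1)): [5 4 9 7 2 0 6 3 1 8]
After op 4 (cut(1)): [4 9 7 2 0 6 3 1 8 5]
After op 5 (cut(1)): [9 7 2 0 6 3 1 8 5 4]
After op 6 (cut(1)): [7 2 0 6 3 1 8 5 4 9]
After op 7 (cut(1)): [2 0 6 3 1 8 5 4 9 7]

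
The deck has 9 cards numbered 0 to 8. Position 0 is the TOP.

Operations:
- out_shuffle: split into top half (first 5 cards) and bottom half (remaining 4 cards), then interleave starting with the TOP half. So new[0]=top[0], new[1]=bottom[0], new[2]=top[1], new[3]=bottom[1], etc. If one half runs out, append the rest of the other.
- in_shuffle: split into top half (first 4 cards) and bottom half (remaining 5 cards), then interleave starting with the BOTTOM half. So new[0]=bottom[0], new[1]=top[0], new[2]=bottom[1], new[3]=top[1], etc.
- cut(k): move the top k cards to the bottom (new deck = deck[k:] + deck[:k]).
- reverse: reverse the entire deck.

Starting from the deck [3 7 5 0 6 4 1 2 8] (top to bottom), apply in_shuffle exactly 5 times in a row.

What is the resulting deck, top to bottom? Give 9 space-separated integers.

After op 1 (in_shuffle): [6 3 4 7 1 5 2 0 8]
After op 2 (in_shuffle): [1 6 5 3 2 4 0 7 8]
After op 3 (in_shuffle): [2 1 4 6 0 5 7 3 8]
After op 4 (in_shuffle): [0 2 5 1 7 4 3 6 8]
After op 5 (in_shuffle): [7 0 4 2 3 5 6 1 8]

Answer: 7 0 4 2 3 5 6 1 8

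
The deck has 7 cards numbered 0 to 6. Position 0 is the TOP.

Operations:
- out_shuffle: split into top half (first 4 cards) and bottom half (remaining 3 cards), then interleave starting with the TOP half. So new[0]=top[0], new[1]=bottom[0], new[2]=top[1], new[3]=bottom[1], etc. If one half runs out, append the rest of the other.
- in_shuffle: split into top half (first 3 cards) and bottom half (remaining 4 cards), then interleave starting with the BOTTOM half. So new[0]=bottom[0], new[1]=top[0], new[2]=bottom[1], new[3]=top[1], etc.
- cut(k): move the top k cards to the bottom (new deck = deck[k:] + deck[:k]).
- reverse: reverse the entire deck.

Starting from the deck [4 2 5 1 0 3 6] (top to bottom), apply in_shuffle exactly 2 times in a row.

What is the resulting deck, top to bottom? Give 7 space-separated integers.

Answer: 2 1 3 4 5 0 6

Derivation:
After op 1 (in_shuffle): [1 4 0 2 3 5 6]
After op 2 (in_shuffle): [2 1 3 4 5 0 6]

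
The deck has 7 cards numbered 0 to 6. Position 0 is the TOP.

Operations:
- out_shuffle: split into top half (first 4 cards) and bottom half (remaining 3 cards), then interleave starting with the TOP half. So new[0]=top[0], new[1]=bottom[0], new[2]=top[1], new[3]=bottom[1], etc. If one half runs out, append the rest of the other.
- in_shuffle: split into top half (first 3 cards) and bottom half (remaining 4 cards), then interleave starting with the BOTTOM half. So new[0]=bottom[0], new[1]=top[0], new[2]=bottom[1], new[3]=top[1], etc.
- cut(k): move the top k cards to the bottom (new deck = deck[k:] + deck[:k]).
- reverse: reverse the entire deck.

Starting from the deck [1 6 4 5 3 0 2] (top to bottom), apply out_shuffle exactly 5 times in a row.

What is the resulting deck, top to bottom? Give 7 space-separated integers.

Answer: 1 4 3 2 6 5 0

Derivation:
After op 1 (out_shuffle): [1 3 6 0 4 2 5]
After op 2 (out_shuffle): [1 4 3 2 6 5 0]
After op 3 (out_shuffle): [1 6 4 5 3 0 2]
After op 4 (out_shuffle): [1 3 6 0 4 2 5]
After op 5 (out_shuffle): [1 4 3 2 6 5 0]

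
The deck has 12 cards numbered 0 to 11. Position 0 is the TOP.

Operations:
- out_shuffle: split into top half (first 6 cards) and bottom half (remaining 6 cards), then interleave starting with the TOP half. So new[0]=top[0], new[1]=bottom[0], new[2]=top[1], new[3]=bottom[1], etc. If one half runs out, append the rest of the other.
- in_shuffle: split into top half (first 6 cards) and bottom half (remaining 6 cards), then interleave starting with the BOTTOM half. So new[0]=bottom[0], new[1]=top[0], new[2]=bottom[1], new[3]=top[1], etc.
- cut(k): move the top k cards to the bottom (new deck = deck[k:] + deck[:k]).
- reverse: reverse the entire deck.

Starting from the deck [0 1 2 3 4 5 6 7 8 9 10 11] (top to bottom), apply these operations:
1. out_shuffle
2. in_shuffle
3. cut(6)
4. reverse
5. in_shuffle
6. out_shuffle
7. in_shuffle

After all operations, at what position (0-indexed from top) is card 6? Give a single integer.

After op 1 (out_shuffle): [0 6 1 7 2 8 3 9 4 10 5 11]
After op 2 (in_shuffle): [3 0 9 6 4 1 10 7 5 2 11 8]
After op 3 (cut(6)): [10 7 5 2 11 8 3 0 9 6 4 1]
After op 4 (reverse): [1 4 6 9 0 3 8 11 2 5 7 10]
After op 5 (in_shuffle): [8 1 11 4 2 6 5 9 7 0 10 3]
After op 6 (out_shuffle): [8 5 1 9 11 7 4 0 2 10 6 3]
After op 7 (in_shuffle): [4 8 0 5 2 1 10 9 6 11 3 7]
Card 6 is at position 8.

Answer: 8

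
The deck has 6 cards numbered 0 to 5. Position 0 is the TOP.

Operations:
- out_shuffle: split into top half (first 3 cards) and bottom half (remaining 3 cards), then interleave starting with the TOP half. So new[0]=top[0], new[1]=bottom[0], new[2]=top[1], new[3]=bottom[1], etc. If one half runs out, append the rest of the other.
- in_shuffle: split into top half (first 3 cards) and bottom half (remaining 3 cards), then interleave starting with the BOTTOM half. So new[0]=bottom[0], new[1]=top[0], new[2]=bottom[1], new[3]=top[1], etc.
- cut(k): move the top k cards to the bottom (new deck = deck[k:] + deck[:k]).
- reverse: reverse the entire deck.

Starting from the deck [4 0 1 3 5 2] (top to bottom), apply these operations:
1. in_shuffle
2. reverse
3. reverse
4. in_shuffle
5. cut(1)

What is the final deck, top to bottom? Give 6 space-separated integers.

After op 1 (in_shuffle): [3 4 5 0 2 1]
After op 2 (reverse): [1 2 0 5 4 3]
After op 3 (reverse): [3 4 5 0 2 1]
After op 4 (in_shuffle): [0 3 2 4 1 5]
After op 5 (cut(1)): [3 2 4 1 5 0]

Answer: 3 2 4 1 5 0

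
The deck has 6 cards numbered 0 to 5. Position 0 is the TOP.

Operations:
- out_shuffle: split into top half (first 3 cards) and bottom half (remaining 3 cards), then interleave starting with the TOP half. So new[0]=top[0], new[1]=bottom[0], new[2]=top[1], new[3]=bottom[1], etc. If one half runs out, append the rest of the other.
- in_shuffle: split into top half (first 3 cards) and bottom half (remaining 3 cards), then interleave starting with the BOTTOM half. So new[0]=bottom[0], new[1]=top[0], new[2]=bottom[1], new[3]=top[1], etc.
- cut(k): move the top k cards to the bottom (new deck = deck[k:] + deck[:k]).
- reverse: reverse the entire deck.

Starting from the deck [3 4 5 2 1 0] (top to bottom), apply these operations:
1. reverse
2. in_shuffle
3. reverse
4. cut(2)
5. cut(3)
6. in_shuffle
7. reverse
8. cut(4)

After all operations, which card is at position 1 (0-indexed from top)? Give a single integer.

After op 1 (reverse): [0 1 2 5 4 3]
After op 2 (in_shuffle): [5 0 4 1 3 2]
After op 3 (reverse): [2 3 1 4 0 5]
After op 4 (cut(2)): [1 4 0 5 2 3]
After op 5 (cut(3)): [5 2 3 1 4 0]
After op 6 (in_shuffle): [1 5 4 2 0 3]
After op 7 (reverse): [3 0 2 4 5 1]
After op 8 (cut(4)): [5 1 3 0 2 4]
Position 1: card 1.

Answer: 1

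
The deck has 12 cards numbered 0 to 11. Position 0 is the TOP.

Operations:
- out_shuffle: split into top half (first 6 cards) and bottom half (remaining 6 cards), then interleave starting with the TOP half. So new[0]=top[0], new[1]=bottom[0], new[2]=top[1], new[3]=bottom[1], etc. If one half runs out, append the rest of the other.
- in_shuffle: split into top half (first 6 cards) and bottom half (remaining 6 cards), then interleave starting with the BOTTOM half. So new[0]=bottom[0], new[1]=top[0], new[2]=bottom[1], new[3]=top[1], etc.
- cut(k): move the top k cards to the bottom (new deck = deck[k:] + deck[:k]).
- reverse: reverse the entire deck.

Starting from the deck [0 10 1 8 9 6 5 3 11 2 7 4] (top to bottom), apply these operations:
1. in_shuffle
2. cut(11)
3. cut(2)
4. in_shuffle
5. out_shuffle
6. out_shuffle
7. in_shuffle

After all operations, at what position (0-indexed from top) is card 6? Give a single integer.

After op 1 (in_shuffle): [5 0 3 10 11 1 2 8 7 9 4 6]
After op 2 (cut(11)): [6 5 0 3 10 11 1 2 8 7 9 4]
After op 3 (cut(2)): [0 3 10 11 1 2 8 7 9 4 6 5]
After op 4 (in_shuffle): [8 0 7 3 9 10 4 11 6 1 5 2]
After op 5 (out_shuffle): [8 4 0 11 7 6 3 1 9 5 10 2]
After op 6 (out_shuffle): [8 3 4 1 0 9 11 5 7 10 6 2]
After op 7 (in_shuffle): [11 8 5 3 7 4 10 1 6 0 2 9]
Card 6 is at position 8.

Answer: 8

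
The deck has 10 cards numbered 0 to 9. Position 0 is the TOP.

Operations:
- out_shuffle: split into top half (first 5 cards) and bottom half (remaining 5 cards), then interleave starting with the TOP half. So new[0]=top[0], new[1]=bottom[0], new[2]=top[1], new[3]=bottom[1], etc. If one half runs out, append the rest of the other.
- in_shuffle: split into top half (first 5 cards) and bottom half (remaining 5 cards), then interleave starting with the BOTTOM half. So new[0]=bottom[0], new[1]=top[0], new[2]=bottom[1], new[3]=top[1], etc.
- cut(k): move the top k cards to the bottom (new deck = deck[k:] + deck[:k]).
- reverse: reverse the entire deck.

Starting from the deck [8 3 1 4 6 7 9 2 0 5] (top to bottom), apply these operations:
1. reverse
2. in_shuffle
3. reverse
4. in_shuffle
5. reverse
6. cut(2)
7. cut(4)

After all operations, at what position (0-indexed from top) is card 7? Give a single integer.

After op 1 (reverse): [5 0 2 9 7 6 4 1 3 8]
After op 2 (in_shuffle): [6 5 4 0 1 2 3 9 8 7]
After op 3 (reverse): [7 8 9 3 2 1 0 4 5 6]
After op 4 (in_shuffle): [1 7 0 8 4 9 5 3 6 2]
After op 5 (reverse): [2 6 3 5 9 4 8 0 7 1]
After op 6 (cut(2)): [3 5 9 4 8 0 7 1 2 6]
After op 7 (cut(4)): [8 0 7 1 2 6 3 5 9 4]
Card 7 is at position 2.

Answer: 2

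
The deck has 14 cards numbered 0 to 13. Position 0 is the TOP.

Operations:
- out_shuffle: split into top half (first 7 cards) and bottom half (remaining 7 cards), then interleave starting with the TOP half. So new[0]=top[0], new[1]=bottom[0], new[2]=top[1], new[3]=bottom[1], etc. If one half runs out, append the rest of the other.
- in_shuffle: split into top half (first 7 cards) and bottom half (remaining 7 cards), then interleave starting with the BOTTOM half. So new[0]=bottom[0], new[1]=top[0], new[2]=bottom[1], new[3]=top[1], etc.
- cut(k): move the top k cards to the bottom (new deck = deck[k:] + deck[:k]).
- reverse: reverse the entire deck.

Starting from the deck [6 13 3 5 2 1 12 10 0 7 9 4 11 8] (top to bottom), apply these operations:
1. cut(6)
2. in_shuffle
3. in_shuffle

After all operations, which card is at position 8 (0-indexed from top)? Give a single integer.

After op 1 (cut(6)): [12 10 0 7 9 4 11 8 6 13 3 5 2 1]
After op 2 (in_shuffle): [8 12 6 10 13 0 3 7 5 9 2 4 1 11]
After op 3 (in_shuffle): [7 8 5 12 9 6 2 10 4 13 1 0 11 3]
Position 8: card 4.

Answer: 4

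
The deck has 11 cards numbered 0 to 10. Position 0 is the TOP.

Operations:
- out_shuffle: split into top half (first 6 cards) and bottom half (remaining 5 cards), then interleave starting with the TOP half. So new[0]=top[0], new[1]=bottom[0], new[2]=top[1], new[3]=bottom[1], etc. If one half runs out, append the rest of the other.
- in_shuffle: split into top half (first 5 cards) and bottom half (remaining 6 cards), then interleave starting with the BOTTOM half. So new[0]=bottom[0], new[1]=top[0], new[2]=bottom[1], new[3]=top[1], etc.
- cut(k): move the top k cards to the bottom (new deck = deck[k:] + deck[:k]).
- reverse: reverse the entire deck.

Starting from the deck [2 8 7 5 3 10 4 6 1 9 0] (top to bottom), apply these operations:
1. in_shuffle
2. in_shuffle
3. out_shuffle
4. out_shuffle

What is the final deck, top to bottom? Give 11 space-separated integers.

After op 1 (in_shuffle): [10 2 4 8 6 7 1 5 9 3 0]
After op 2 (in_shuffle): [7 10 1 2 5 4 9 8 3 6 0]
After op 3 (out_shuffle): [7 9 10 8 1 3 2 6 5 0 4]
After op 4 (out_shuffle): [7 2 9 6 10 5 8 0 1 4 3]

Answer: 7 2 9 6 10 5 8 0 1 4 3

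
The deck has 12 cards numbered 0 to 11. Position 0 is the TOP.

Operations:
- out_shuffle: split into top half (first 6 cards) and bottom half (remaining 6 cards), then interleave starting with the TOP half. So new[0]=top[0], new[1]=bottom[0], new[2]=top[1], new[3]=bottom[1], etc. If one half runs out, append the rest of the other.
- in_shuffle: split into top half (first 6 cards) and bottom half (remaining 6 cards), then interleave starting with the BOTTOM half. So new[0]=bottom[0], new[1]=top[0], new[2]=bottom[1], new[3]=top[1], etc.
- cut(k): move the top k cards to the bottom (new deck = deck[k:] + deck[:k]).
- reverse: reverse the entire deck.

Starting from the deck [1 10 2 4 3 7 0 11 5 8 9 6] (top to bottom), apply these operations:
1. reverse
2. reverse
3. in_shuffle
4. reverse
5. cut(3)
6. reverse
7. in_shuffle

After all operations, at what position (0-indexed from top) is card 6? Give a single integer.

After op 1 (reverse): [6 9 8 5 11 0 7 3 4 2 10 1]
After op 2 (reverse): [1 10 2 4 3 7 0 11 5 8 9 6]
After op 3 (in_shuffle): [0 1 11 10 5 2 8 4 9 3 6 7]
After op 4 (reverse): [7 6 3 9 4 8 2 5 10 11 1 0]
After op 5 (cut(3)): [9 4 8 2 5 10 11 1 0 7 6 3]
After op 6 (reverse): [3 6 7 0 1 11 10 5 2 8 4 9]
After op 7 (in_shuffle): [10 3 5 6 2 7 8 0 4 1 9 11]
Card 6 is at position 3.

Answer: 3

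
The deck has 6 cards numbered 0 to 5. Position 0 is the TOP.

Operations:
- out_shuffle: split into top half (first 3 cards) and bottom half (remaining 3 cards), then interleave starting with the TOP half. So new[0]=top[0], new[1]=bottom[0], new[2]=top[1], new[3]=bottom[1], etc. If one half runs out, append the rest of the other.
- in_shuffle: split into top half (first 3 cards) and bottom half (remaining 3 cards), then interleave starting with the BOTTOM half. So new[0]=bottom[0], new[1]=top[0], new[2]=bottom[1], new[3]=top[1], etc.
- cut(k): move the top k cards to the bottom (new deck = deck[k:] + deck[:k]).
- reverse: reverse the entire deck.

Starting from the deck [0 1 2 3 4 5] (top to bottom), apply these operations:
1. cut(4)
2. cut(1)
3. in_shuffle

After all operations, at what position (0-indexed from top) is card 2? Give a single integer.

Answer: 0

Derivation:
After op 1 (cut(4)): [4 5 0 1 2 3]
After op 2 (cut(1)): [5 0 1 2 3 4]
After op 3 (in_shuffle): [2 5 3 0 4 1]
Card 2 is at position 0.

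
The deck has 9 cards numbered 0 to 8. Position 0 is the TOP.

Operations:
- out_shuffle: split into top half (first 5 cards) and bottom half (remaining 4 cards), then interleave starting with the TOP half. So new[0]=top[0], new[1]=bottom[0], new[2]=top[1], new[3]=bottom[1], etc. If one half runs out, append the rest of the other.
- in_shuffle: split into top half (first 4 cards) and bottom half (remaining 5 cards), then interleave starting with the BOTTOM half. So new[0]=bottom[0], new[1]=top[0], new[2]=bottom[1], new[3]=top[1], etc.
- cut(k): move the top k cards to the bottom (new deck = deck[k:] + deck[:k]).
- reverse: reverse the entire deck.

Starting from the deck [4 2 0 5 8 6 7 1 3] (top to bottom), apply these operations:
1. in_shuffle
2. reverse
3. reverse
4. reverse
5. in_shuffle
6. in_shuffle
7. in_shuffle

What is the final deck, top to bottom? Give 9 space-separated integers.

Answer: 4 6 2 7 0 1 5 3 8

Derivation:
After op 1 (in_shuffle): [8 4 6 2 7 0 1 5 3]
After op 2 (reverse): [3 5 1 0 7 2 6 4 8]
After op 3 (reverse): [8 4 6 2 7 0 1 5 3]
After op 4 (reverse): [3 5 1 0 7 2 6 4 8]
After op 5 (in_shuffle): [7 3 2 5 6 1 4 0 8]
After op 6 (in_shuffle): [6 7 1 3 4 2 0 5 8]
After op 7 (in_shuffle): [4 6 2 7 0 1 5 3 8]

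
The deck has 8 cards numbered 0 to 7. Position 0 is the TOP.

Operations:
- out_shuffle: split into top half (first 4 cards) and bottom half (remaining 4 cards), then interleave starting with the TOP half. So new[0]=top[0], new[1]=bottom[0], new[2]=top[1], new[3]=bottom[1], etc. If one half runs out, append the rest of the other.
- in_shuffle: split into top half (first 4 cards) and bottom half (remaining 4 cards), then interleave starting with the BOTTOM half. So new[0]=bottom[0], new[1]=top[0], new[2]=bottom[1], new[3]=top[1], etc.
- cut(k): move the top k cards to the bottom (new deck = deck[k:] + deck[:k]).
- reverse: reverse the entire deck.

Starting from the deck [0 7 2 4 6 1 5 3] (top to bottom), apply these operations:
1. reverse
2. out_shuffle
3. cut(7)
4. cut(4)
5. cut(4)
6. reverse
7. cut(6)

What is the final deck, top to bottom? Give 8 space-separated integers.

Answer: 3 0 6 7 1 2 5 4

Derivation:
After op 1 (reverse): [3 5 1 6 4 2 7 0]
After op 2 (out_shuffle): [3 4 5 2 1 7 6 0]
After op 3 (cut(7)): [0 3 4 5 2 1 7 6]
After op 4 (cut(4)): [2 1 7 6 0 3 4 5]
After op 5 (cut(4)): [0 3 4 5 2 1 7 6]
After op 6 (reverse): [6 7 1 2 5 4 3 0]
After op 7 (cut(6)): [3 0 6 7 1 2 5 4]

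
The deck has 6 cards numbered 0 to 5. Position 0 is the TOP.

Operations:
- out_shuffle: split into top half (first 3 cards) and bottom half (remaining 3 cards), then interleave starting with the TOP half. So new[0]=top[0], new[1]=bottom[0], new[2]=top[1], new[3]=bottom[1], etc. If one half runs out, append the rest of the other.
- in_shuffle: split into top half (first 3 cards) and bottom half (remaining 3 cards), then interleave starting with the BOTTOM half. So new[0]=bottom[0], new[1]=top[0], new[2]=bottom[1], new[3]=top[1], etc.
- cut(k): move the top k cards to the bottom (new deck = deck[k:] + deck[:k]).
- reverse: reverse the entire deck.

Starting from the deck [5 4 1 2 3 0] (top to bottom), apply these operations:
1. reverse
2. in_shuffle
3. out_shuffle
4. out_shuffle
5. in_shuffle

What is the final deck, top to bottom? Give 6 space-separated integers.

Answer: 4 1 0 5 2 3

Derivation:
After op 1 (reverse): [0 3 2 1 4 5]
After op 2 (in_shuffle): [1 0 4 3 5 2]
After op 3 (out_shuffle): [1 3 0 5 4 2]
After op 4 (out_shuffle): [1 5 3 4 0 2]
After op 5 (in_shuffle): [4 1 0 5 2 3]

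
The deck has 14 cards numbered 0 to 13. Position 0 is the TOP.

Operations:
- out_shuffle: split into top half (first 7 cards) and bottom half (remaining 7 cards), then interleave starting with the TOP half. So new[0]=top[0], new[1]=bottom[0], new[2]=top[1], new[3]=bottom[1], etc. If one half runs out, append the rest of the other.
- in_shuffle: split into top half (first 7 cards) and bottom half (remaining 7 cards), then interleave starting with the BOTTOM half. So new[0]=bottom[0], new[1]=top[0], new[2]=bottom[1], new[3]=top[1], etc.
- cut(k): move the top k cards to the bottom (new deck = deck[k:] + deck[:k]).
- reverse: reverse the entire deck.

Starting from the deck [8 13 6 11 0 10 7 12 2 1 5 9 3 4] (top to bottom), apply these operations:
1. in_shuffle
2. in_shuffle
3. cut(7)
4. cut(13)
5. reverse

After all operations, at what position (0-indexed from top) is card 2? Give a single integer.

After op 1 (in_shuffle): [12 8 2 13 1 6 5 11 9 0 3 10 4 7]
After op 2 (in_shuffle): [11 12 9 8 0 2 3 13 10 1 4 6 7 5]
After op 3 (cut(7)): [13 10 1 4 6 7 5 11 12 9 8 0 2 3]
After op 4 (cut(13)): [3 13 10 1 4 6 7 5 11 12 9 8 0 2]
After op 5 (reverse): [2 0 8 9 12 11 5 7 6 4 1 10 13 3]
Card 2 is at position 0.

Answer: 0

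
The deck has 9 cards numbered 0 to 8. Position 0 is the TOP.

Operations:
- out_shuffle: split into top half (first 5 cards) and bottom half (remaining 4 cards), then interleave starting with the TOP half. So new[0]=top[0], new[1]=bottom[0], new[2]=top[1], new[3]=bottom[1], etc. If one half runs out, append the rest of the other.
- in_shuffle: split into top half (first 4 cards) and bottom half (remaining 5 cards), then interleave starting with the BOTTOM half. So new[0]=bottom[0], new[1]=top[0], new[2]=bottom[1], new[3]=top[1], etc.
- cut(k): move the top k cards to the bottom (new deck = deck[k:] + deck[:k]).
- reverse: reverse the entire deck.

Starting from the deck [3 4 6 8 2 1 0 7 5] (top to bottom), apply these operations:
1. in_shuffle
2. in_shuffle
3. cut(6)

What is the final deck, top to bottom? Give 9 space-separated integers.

Answer: 8 4 5 0 2 6 3 7 1

Derivation:
After op 1 (in_shuffle): [2 3 1 4 0 6 7 8 5]
After op 2 (in_shuffle): [0 2 6 3 7 1 8 4 5]
After op 3 (cut(6)): [8 4 5 0 2 6 3 7 1]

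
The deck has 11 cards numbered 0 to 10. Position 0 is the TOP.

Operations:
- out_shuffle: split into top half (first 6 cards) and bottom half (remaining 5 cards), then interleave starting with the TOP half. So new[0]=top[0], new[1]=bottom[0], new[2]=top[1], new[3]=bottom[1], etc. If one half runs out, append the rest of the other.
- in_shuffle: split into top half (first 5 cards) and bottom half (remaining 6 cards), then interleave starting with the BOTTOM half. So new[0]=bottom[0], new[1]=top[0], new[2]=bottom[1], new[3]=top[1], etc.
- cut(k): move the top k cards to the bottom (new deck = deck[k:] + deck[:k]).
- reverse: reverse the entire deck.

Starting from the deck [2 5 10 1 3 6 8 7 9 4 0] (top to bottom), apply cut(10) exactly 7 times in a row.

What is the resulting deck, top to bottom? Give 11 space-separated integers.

After op 1 (cut(10)): [0 2 5 10 1 3 6 8 7 9 4]
After op 2 (cut(10)): [4 0 2 5 10 1 3 6 8 7 9]
After op 3 (cut(10)): [9 4 0 2 5 10 1 3 6 8 7]
After op 4 (cut(10)): [7 9 4 0 2 5 10 1 3 6 8]
After op 5 (cut(10)): [8 7 9 4 0 2 5 10 1 3 6]
After op 6 (cut(10)): [6 8 7 9 4 0 2 5 10 1 3]
After op 7 (cut(10)): [3 6 8 7 9 4 0 2 5 10 1]

Answer: 3 6 8 7 9 4 0 2 5 10 1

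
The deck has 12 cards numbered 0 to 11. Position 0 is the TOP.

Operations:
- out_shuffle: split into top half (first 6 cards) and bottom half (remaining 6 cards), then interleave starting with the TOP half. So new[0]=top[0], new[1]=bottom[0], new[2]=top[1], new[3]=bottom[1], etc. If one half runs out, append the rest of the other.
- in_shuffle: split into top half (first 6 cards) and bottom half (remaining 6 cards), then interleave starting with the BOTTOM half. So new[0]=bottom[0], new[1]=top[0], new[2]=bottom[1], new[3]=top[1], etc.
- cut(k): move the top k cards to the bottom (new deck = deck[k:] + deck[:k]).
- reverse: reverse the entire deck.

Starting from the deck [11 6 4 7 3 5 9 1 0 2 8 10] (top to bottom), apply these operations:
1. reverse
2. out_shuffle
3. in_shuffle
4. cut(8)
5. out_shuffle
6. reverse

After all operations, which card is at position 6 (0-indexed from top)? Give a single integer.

Answer: 1

Derivation:
After op 1 (reverse): [10 8 2 0 1 9 5 3 7 4 6 11]
After op 2 (out_shuffle): [10 5 8 3 2 7 0 4 1 6 9 11]
After op 3 (in_shuffle): [0 10 4 5 1 8 6 3 9 2 11 7]
After op 4 (cut(8)): [9 2 11 7 0 10 4 5 1 8 6 3]
After op 5 (out_shuffle): [9 4 2 5 11 1 7 8 0 6 10 3]
After op 6 (reverse): [3 10 6 0 8 7 1 11 5 2 4 9]
Position 6: card 1.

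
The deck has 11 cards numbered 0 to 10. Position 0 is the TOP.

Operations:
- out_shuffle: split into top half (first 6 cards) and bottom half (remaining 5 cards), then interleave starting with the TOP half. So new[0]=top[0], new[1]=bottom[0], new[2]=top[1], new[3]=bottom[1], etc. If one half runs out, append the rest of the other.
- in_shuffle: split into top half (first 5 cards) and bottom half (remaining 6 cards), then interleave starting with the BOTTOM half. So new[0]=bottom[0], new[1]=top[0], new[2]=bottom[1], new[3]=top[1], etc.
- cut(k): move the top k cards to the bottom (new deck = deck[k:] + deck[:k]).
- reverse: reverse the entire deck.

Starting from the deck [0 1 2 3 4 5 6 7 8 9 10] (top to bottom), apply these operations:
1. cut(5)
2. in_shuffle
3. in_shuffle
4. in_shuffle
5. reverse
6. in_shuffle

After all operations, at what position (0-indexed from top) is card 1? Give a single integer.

Answer: 5

Derivation:
After op 1 (cut(5)): [5 6 7 8 9 10 0 1 2 3 4]
After op 2 (in_shuffle): [10 5 0 6 1 7 2 8 3 9 4]
After op 3 (in_shuffle): [7 10 2 5 8 0 3 6 9 1 4]
After op 4 (in_shuffle): [0 7 3 10 6 2 9 5 1 8 4]
After op 5 (reverse): [4 8 1 5 9 2 6 10 3 7 0]
After op 6 (in_shuffle): [2 4 6 8 10 1 3 5 7 9 0]
Card 1 is at position 5.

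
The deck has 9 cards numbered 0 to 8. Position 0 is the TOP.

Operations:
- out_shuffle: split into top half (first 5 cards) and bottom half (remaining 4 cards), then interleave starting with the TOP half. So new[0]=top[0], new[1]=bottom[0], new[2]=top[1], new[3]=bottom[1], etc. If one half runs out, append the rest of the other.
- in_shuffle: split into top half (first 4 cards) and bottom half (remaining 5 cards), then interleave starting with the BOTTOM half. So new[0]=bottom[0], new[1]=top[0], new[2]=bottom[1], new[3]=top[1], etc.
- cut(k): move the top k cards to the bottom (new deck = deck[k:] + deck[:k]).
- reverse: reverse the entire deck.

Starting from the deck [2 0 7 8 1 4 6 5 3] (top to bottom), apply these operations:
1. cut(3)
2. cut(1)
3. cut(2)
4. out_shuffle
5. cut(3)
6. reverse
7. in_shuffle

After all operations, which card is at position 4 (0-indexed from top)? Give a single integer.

Answer: 1

Derivation:
After op 1 (cut(3)): [8 1 4 6 5 3 2 0 7]
After op 2 (cut(1)): [1 4 6 5 3 2 0 7 8]
After op 3 (cut(2)): [6 5 3 2 0 7 8 1 4]
After op 4 (out_shuffle): [6 7 5 8 3 1 2 4 0]
After op 5 (cut(3)): [8 3 1 2 4 0 6 7 5]
After op 6 (reverse): [5 7 6 0 4 2 1 3 8]
After op 7 (in_shuffle): [4 5 2 7 1 6 3 0 8]
Position 4: card 1.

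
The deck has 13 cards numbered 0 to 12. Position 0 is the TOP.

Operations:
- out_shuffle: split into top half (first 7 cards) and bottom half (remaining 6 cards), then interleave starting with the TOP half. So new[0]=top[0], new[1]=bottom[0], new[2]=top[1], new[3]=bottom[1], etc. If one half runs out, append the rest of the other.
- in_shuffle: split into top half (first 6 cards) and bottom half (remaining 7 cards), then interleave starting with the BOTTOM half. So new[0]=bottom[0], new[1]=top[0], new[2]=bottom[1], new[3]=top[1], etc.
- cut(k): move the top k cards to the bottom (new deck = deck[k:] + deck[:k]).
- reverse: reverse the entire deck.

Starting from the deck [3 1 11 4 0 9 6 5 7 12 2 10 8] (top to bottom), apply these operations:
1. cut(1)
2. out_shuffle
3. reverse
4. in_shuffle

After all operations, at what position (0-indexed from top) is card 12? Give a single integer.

After op 1 (cut(1)): [1 11 4 0 9 6 5 7 12 2 10 8 3]
After op 2 (out_shuffle): [1 7 11 12 4 2 0 10 9 8 6 3 5]
After op 3 (reverse): [5 3 6 8 9 10 0 2 4 12 11 7 1]
After op 4 (in_shuffle): [0 5 2 3 4 6 12 8 11 9 7 10 1]
Card 12 is at position 6.

Answer: 6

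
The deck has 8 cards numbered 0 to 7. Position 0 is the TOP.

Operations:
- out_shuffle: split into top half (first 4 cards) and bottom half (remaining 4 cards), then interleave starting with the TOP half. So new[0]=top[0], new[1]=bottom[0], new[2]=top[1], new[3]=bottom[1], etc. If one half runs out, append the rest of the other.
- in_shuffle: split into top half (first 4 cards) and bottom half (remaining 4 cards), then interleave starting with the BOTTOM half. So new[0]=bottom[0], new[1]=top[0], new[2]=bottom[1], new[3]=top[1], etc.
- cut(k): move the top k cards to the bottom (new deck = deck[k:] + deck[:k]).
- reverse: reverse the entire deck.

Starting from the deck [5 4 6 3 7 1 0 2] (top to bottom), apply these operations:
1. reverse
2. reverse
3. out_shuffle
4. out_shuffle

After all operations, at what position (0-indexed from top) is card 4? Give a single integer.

After op 1 (reverse): [2 0 1 7 3 6 4 5]
After op 2 (reverse): [5 4 6 3 7 1 0 2]
After op 3 (out_shuffle): [5 7 4 1 6 0 3 2]
After op 4 (out_shuffle): [5 6 7 0 4 3 1 2]
Card 4 is at position 4.

Answer: 4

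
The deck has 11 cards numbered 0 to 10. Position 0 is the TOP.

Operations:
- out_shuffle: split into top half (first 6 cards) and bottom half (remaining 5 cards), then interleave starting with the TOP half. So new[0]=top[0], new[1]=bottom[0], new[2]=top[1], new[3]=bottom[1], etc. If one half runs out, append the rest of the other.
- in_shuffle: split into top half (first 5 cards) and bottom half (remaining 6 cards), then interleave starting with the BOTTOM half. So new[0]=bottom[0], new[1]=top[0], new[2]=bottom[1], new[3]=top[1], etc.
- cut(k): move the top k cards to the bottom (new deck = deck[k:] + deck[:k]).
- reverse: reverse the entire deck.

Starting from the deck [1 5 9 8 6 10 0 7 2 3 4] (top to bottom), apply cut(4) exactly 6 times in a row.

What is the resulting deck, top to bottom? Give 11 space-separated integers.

After op 1 (cut(4)): [6 10 0 7 2 3 4 1 5 9 8]
After op 2 (cut(4)): [2 3 4 1 5 9 8 6 10 0 7]
After op 3 (cut(4)): [5 9 8 6 10 0 7 2 3 4 1]
After op 4 (cut(4)): [10 0 7 2 3 4 1 5 9 8 6]
After op 5 (cut(4)): [3 4 1 5 9 8 6 10 0 7 2]
After op 6 (cut(4)): [9 8 6 10 0 7 2 3 4 1 5]

Answer: 9 8 6 10 0 7 2 3 4 1 5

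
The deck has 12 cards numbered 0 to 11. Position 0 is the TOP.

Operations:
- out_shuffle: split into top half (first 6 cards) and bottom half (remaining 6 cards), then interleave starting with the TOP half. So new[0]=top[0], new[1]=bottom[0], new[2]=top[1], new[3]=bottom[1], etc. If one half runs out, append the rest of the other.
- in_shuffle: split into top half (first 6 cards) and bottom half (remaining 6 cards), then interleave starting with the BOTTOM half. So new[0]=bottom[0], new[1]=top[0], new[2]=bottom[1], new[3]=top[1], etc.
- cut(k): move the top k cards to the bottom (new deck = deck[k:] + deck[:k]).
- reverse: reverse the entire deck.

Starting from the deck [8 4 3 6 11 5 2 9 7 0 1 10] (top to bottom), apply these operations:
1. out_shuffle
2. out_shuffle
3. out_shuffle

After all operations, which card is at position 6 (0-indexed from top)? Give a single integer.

Answer: 0

Derivation:
After op 1 (out_shuffle): [8 2 4 9 3 7 6 0 11 1 5 10]
After op 2 (out_shuffle): [8 6 2 0 4 11 9 1 3 5 7 10]
After op 3 (out_shuffle): [8 9 6 1 2 3 0 5 4 7 11 10]
Position 6: card 0.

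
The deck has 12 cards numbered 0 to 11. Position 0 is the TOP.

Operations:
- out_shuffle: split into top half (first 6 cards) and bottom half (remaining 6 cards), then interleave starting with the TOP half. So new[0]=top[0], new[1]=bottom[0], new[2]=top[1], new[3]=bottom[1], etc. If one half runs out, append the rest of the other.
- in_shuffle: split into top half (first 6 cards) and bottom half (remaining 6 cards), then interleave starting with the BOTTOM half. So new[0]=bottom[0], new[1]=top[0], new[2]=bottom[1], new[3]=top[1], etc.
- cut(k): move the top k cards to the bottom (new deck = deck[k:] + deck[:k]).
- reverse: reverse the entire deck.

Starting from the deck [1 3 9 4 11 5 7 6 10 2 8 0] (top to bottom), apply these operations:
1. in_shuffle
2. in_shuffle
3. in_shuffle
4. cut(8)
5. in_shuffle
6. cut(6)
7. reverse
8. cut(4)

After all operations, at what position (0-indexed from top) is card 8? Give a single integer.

Answer: 10

Derivation:
After op 1 (in_shuffle): [7 1 6 3 10 9 2 4 8 11 0 5]
After op 2 (in_shuffle): [2 7 4 1 8 6 11 3 0 10 5 9]
After op 3 (in_shuffle): [11 2 3 7 0 4 10 1 5 8 9 6]
After op 4 (cut(8)): [5 8 9 6 11 2 3 7 0 4 10 1]
After op 5 (in_shuffle): [3 5 7 8 0 9 4 6 10 11 1 2]
After op 6 (cut(6)): [4 6 10 11 1 2 3 5 7 8 0 9]
After op 7 (reverse): [9 0 8 7 5 3 2 1 11 10 6 4]
After op 8 (cut(4)): [5 3 2 1 11 10 6 4 9 0 8 7]
Card 8 is at position 10.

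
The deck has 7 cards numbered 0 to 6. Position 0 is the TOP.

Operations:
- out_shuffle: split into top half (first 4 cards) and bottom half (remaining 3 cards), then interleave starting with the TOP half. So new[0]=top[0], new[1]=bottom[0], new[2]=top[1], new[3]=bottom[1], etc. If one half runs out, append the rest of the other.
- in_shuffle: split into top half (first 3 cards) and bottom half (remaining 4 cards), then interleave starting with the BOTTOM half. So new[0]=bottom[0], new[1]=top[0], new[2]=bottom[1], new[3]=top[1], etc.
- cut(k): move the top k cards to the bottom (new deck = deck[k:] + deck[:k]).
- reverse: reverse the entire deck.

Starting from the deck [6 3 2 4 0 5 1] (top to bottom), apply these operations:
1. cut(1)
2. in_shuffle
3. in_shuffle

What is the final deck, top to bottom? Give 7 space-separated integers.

Answer: 2 0 1 3 4 5 6

Derivation:
After op 1 (cut(1)): [3 2 4 0 5 1 6]
After op 2 (in_shuffle): [0 3 5 2 1 4 6]
After op 3 (in_shuffle): [2 0 1 3 4 5 6]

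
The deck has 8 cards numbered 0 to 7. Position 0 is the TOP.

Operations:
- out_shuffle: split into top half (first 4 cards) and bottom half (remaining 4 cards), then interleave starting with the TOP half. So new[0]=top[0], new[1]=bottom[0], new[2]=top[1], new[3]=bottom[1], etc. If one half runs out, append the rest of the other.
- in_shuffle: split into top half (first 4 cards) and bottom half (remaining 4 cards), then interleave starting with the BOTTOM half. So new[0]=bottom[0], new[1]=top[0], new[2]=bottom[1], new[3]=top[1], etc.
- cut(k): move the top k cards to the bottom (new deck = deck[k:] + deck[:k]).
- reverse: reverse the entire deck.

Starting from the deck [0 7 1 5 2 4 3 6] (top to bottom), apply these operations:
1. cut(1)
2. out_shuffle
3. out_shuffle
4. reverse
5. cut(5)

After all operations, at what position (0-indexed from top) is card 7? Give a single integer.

Answer: 2

Derivation:
After op 1 (cut(1)): [7 1 5 2 4 3 6 0]
After op 2 (out_shuffle): [7 4 1 3 5 6 2 0]
After op 3 (out_shuffle): [7 5 4 6 1 2 3 0]
After op 4 (reverse): [0 3 2 1 6 4 5 7]
After op 5 (cut(5)): [4 5 7 0 3 2 1 6]
Card 7 is at position 2.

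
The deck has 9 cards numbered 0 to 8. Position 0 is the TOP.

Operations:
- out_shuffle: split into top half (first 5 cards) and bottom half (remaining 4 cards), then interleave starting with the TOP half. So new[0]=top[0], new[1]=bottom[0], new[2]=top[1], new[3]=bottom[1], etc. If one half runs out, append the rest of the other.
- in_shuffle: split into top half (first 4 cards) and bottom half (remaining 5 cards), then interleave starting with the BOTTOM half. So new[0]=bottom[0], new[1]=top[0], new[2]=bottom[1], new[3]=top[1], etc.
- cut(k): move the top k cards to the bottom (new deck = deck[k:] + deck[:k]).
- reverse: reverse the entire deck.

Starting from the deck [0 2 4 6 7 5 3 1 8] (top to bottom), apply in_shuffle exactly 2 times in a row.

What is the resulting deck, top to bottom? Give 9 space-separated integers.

After op 1 (in_shuffle): [7 0 5 2 3 4 1 6 8]
After op 2 (in_shuffle): [3 7 4 0 1 5 6 2 8]

Answer: 3 7 4 0 1 5 6 2 8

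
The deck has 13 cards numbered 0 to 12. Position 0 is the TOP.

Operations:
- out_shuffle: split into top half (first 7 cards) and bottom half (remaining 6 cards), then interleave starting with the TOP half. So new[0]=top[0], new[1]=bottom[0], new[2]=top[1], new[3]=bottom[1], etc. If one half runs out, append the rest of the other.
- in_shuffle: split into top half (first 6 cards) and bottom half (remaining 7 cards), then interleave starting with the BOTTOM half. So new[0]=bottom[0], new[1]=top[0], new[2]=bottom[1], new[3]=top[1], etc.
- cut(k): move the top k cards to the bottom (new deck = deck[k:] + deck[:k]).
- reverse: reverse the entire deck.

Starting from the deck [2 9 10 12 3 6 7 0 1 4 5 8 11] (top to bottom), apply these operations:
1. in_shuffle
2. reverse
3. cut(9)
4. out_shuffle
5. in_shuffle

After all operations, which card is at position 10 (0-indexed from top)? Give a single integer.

Answer: 1

Derivation:
After op 1 (in_shuffle): [7 2 0 9 1 10 4 12 5 3 8 6 11]
After op 2 (reverse): [11 6 8 3 5 12 4 10 1 9 0 2 7]
After op 3 (cut(9)): [9 0 2 7 11 6 8 3 5 12 4 10 1]
After op 4 (out_shuffle): [9 3 0 5 2 12 7 4 11 10 6 1 8]
After op 5 (in_shuffle): [7 9 4 3 11 0 10 5 6 2 1 12 8]
Position 10: card 1.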